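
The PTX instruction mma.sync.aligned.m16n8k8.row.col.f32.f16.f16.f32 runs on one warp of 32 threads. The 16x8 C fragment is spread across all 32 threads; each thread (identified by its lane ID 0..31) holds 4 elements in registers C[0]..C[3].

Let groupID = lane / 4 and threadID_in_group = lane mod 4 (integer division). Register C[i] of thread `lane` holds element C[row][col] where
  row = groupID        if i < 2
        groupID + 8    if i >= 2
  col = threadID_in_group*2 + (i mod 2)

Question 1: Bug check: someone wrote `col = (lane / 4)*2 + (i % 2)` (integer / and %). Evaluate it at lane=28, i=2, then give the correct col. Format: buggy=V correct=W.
buggy=14 correct=0

`(lane / 4)*2 + (i % 2)`[28,2]→14
lane 28→28/4=7, 28 mod 4=0
i=2  r:7+8→15  c:2·0+0→0
col: 14 vs 0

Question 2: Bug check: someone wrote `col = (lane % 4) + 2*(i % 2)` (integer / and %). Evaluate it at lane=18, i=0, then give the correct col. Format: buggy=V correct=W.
buggy=2 correct=4

`(lane % 4) + 2*(i % 2)`[18,0]->2
L=18->g=18>>2=4, t=18&3=2
[0]->row 4+0=4  col 2·2+0=4
col: 2 vs 4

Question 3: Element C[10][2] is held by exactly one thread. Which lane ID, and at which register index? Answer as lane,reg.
9,2

r=10⇒gr=2,Rb=1  c=2⇒th=1,odd=0
L=2*4+1=9  i=1*2+0=2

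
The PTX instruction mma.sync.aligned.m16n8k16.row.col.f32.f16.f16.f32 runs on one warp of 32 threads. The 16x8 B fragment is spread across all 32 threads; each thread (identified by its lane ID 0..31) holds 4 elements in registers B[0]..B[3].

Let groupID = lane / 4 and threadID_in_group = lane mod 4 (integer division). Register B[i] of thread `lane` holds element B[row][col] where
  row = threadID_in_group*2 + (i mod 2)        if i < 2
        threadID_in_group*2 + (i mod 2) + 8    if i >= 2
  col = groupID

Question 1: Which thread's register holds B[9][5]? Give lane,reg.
c:5=>grp=5  r:9=>rB=1,tig=0,lo=1
L=5*4+0=20  i=1*2+1=3

20,3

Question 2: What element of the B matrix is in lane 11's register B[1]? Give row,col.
7,2

L=11->gid=11>>2=2, tid=11&3=3
[1]->row 3·2+1+0=7  col gid=2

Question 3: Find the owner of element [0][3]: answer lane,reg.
12,0

c:3=>grp=3  r:0=>rB=0,tig=0,lo=0
L=3*4+0=12  i=0*2+0=0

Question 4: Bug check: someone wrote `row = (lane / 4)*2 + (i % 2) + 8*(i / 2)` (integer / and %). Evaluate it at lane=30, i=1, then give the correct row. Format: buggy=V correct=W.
buggy=15 correct=5

`(lane / 4)*2 + (i % 2) + 8*(i / 2)`[30,1]=>15
lane 30: grp=7 (30/4), tig=2 (30%4)
i=1: r=2*2+1+0=5, c=grp=7
row: 15 vs 5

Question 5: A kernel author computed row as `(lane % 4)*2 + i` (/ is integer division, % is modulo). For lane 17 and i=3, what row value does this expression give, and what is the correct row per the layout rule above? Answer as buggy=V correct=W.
buggy=5 correct=11

`(lane % 4)*2 + i`[17,3]->5
17: gid=4,tid=1
[3] (1*2+1+8,4) = (11,4)
row: 5 vs 11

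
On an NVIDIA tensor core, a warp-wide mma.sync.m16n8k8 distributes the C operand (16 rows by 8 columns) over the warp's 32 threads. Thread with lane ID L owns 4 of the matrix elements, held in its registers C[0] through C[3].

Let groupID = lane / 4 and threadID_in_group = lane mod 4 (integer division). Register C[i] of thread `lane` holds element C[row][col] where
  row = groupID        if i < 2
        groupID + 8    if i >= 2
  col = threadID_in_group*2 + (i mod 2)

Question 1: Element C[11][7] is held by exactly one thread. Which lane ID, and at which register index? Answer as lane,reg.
15,3

r: 11->gid=3,r8=1  c: 7->tid=3,i&1=1
L=3*4+3=15  i=1*2+1=3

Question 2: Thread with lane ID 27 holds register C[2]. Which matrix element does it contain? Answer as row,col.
lane 27⇒27/4=6, 27 mod 4=3
i=2  r:6+8⇒14  c:2·3+0⇒6

14,6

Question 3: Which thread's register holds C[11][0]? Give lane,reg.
12,2

r=11⇒gr=3,Rb=1  c=0⇒th=0,odd=0
L=3*4+0=12  i=1*2+0=2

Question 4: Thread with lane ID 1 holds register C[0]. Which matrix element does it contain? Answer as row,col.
0,2

1: G=0,T=1
[0] (0+0,1*2+0) = (0,2)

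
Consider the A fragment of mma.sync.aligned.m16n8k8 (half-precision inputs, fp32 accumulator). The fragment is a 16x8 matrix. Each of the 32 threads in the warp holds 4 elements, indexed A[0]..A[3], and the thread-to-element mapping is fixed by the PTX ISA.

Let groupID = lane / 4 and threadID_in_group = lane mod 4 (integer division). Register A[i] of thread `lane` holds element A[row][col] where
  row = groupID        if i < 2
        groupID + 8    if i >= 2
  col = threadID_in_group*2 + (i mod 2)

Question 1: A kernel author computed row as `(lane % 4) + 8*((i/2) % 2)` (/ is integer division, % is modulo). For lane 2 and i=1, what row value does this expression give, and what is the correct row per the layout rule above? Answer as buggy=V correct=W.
`(lane % 4) + 8*((i/2) % 2)`[2,1]->2
lane 2->2/4=0, 2 mod 4=2
i=1  r:0+0->0  c:2·2+1->5
row: 2 vs 0

buggy=2 correct=0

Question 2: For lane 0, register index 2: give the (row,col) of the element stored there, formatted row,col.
lane 0: grp=0 (0/4), tig=0 (0%4)
i=2: r=0+8=8, c=0*2+0=0

8,0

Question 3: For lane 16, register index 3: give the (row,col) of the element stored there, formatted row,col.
12,1

lane 16->16/4=4, 16 mod 4=0
i=3  r:4+8->12  c:2·0+1->1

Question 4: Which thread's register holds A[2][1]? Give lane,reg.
r=2⇒gr=2,Rb=0  c=1⇒th=0,odd=1
L=2*4+0=8  i=0*2+1=1

8,1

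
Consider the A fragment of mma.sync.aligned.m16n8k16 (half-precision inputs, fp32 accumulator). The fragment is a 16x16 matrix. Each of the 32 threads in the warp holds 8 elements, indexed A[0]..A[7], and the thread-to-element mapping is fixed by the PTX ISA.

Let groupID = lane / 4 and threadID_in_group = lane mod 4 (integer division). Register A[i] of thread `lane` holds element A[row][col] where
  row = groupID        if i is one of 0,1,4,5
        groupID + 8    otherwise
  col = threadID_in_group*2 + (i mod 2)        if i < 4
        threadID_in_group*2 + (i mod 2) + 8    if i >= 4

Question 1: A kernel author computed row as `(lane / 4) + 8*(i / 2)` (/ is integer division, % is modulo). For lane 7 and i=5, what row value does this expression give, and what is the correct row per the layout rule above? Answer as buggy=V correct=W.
`(lane / 4) + 8*(i / 2)`[7,5]->17
L=7->g=7>>2=1, t=7&3=3
[5]->row 1+0=1  col 3·2+1+8=15
row: 17 vs 1

buggy=17 correct=1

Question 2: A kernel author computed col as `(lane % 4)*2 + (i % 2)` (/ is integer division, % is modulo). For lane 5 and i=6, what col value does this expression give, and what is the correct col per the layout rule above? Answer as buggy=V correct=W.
buggy=2 correct=10

`(lane % 4)*2 + (i % 2)`[5,6]⇒2
L=5⇒gr=5>>2=1, th=5&3=1
[6]⇒row 1+8=9  col 1·2+0+8=10
col: 2 vs 10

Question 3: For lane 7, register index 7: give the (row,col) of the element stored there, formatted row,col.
9,15

lane 7: gid=1 (7/4), tid=3 (7%4)
i=7: r=1+8=9, c=3*2+1+8=15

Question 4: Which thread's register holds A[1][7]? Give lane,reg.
r=1→G=1,rhi=0  c=7→chi=0,T=3,p=1
L=1*4+3=7  i=0*4+0*2+1=1

7,1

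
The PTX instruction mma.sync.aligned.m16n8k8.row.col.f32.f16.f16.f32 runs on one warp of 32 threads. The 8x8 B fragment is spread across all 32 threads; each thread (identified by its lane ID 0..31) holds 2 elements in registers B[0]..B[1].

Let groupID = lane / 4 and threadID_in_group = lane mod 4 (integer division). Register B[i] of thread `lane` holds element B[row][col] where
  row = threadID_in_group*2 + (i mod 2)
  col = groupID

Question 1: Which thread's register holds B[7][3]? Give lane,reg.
c=3→G=3  r=7→T=3,p=1
L=3*4+3=15  i=1=1

15,1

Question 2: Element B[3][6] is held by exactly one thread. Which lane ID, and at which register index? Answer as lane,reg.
c=6->g=6  r=3->t=1,b0=1
L=6*4+1=25  i=1=1

25,1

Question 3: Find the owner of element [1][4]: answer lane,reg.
c=4→G=4  r=1→T=0,p=1
L=4*4+0=16  i=1=1

16,1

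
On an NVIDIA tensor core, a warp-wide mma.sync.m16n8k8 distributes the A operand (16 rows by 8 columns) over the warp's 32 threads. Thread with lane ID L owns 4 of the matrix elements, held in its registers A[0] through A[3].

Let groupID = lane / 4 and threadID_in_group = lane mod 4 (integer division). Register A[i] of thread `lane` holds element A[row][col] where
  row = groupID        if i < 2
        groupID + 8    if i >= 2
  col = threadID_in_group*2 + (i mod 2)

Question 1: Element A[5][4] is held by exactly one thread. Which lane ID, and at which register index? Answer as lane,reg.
22,0

r: 5->gid=5,r8=0  c: 4->tid=2,i&1=0
L=5*4+2=22  i=0*2+0=0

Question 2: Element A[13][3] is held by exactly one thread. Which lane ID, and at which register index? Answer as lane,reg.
r: 13->gid=5,r8=1  c: 3->tid=1,i&1=1
L=5*4+1=21  i=1*2+1=3

21,3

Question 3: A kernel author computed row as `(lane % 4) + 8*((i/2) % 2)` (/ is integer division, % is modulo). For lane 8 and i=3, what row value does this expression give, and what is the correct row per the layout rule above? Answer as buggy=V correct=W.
`(lane % 4) + 8*((i/2) % 2)`[8,3]->8
lane 8->8/4=2, 8 mod 4=0
i=3  r:2+8->10  c:2·0+1->1
row: 8 vs 10

buggy=8 correct=10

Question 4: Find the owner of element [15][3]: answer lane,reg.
29,3

r: 15->gid=7,r8=1  c: 3->tid=1,i&1=1
L=7*4+1=29  i=1*2+1=3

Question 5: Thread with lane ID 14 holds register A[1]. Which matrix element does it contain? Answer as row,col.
3,5

lane 14=>14/4=3, 14 mod 4=2
i=1  r:3+0=>3  c:2·2+1=>5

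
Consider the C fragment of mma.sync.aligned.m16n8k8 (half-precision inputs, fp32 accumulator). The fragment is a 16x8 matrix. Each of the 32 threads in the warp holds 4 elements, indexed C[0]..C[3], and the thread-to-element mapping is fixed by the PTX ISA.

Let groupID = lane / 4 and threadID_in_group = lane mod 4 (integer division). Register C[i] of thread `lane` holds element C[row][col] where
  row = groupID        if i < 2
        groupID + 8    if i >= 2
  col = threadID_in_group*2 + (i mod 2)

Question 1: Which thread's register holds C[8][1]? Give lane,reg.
r=8->g=0,rb=1  c=1->t=0,b0=1
L=0*4+0=0  i=1*2+1=3

0,3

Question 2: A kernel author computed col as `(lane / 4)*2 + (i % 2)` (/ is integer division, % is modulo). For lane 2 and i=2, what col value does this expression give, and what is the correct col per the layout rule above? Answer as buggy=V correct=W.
`(lane / 4)*2 + (i % 2)`[2,2]->0
2: gid=0,tid=2
[2] (0+8,2*2+0) = (8,4)
col: 0 vs 4

buggy=0 correct=4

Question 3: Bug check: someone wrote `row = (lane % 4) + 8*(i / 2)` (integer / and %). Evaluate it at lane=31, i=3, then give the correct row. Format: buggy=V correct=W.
`(lane % 4) + 8*(i / 2)`[31,3]->11
31: g=7,t=3
[3] (7+8,3*2+1) = (15,7)
row: 11 vs 15

buggy=11 correct=15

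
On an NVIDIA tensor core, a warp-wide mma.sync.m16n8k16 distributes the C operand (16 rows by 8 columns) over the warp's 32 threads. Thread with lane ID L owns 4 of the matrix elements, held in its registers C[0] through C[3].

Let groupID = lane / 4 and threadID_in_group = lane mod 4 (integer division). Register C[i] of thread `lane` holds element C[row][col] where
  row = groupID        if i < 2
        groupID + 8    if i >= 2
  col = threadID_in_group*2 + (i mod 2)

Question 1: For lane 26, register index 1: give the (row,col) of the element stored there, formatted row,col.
6,5

lane 26: g=6 (26/4), t=2 (26%4)
i=1: r=6+0=6, c=2*2+1=5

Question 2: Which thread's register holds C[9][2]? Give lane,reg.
r:9=>grp=1,rB=1  c:2=>tig=1,lo=0
L=1*4+1=5  i=1*2+0=2

5,2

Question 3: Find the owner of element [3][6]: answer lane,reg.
15,0

r=3→G=3,rhi=0  c=6→T=3,p=0
L=3*4+3=15  i=0*2+0=0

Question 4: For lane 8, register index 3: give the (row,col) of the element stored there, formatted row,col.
10,1

L=8→G=8>>2=2, T=8&3=0
[3]→row 2+8=10  col 0·2+1=1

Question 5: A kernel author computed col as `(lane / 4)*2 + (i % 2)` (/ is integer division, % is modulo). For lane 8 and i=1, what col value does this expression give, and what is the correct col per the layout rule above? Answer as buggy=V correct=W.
buggy=5 correct=1

`(lane / 4)*2 + (i % 2)`[8,1]⇒5
L=8⇒gr=8>>2=2, th=8&3=0
[1]⇒row 2+0=2  col 0·2+1=1
col: 5 vs 1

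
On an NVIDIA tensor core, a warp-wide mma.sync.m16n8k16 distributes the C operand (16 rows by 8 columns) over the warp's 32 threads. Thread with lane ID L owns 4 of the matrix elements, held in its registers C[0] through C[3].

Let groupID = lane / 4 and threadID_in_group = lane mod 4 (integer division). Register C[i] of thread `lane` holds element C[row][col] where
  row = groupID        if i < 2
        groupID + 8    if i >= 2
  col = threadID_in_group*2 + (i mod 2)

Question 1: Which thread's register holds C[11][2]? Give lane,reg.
r=11->g=3,rb=1  c=2->t=1,b0=0
L=3*4+1=13  i=1*2+0=2

13,2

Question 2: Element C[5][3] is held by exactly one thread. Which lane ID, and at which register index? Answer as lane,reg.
21,1

r:5=>grp=5,rB=0  c:3=>tig=1,lo=1
L=5*4+1=21  i=0*2+1=1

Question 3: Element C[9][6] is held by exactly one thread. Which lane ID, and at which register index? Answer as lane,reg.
r=9->g=1,rb=1  c=6->t=3,b0=0
L=1*4+3=7  i=1*2+0=2

7,2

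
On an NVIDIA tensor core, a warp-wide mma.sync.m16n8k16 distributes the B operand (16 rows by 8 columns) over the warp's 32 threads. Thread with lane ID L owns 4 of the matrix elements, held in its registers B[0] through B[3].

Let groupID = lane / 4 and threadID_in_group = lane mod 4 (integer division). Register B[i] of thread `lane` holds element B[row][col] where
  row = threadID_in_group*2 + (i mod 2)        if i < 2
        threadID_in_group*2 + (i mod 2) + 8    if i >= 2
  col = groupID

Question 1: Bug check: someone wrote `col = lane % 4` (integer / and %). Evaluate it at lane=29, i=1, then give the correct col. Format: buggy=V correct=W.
`lane % 4`[29,1]⇒1
L=29⇒gr=29>>2=7, th=29&3=1
[1]⇒row 1·2+1+0=3  col gr=7
col: 1 vs 7

buggy=1 correct=7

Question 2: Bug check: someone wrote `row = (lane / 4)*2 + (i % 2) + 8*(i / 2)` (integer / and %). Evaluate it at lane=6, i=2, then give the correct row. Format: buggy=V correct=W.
buggy=10 correct=12

`(lane / 4)*2 + (i % 2) + 8*(i / 2)`[6,2]=>10
lane 6: grp=1 (6/4), tig=2 (6%4)
i=2: r=2*2+0+8=12, c=grp=1
row: 10 vs 12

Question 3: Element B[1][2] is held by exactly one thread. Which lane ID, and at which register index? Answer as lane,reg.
c=2->g=2  r=1->rb=0,t=0,b0=1
L=2*4+0=8  i=0*2+1=1

8,1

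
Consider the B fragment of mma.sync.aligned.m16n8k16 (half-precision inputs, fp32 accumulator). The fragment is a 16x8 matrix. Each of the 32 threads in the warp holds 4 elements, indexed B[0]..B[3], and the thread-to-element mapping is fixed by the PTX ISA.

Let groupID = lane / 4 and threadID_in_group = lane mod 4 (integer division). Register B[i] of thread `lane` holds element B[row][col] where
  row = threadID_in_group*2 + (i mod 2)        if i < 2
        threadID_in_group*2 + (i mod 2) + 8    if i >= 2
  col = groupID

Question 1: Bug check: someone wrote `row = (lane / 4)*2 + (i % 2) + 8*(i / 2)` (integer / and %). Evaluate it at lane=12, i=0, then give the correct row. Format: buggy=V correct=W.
`(lane / 4)*2 + (i % 2) + 8*(i / 2)`[12,0]->6
L=12->g=12>>2=3, t=12&3=0
[0]->row 0·2+0+0=0  col g=3
row: 6 vs 0

buggy=6 correct=0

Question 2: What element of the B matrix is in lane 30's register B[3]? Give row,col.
lane 30: gid=7 (30/4), tid=2 (30%4)
i=3: r=2*2+1+8=13, c=gid=7

13,7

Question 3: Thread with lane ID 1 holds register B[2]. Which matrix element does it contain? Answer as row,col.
10,0

L=1=>grp=1>>2=0, tig=1&3=1
[2]=>row 1·2+0+8=10  col grp=0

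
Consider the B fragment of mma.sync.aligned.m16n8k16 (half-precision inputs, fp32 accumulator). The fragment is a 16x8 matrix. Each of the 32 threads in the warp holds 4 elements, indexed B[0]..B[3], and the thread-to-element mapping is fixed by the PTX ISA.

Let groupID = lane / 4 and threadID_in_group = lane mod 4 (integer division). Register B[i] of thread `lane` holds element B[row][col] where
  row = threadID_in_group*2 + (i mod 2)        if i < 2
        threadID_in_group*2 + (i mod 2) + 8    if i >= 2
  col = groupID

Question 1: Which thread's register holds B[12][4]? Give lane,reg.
c: 4->gid=4  r: 12->r8=1,tid=2,i&1=0
L=4*4+2=18  i=1*2+0=2

18,2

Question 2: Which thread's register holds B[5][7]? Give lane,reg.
30,1

c:7=>grp=7  r:5=>rB=0,tig=2,lo=1
L=7*4+2=30  i=0*2+1=1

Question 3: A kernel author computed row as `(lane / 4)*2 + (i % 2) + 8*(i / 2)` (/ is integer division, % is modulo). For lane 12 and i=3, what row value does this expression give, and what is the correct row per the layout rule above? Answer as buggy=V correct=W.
`(lane / 4)*2 + (i % 2) + 8*(i / 2)`[12,3]⇒15
L=12⇒gr=12>>2=3, th=12&3=0
[3]⇒row 0·2+1+8=9  col gr=3
row: 15 vs 9

buggy=15 correct=9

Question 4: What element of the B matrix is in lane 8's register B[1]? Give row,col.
1,2

L=8⇒gr=8>>2=2, th=8&3=0
[1]⇒row 0·2+1+0=1  col gr=2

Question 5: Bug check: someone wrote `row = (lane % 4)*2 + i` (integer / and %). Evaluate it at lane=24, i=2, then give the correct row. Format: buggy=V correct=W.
`(lane % 4)*2 + i`[24,2]=>2
lane 24=>24/4=6, 24 mod 4=0
i=2  r:2·0+0+8=>8  c:6
row: 2 vs 8

buggy=2 correct=8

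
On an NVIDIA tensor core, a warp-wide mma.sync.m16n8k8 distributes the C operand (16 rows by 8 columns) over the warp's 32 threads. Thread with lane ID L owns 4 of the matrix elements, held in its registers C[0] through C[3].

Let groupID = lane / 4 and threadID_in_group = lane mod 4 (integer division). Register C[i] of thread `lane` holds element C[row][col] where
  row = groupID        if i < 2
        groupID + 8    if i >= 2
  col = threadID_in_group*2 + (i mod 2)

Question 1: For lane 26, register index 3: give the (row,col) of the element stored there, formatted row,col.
14,5

L=26->g=26>>2=6, t=26&3=2
[3]->row 6+8=14  col 2·2+1=5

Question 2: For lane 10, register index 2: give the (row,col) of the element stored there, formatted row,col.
lane 10: gr=2 (10/4), th=2 (10%4)
i=2: r=2+8=10, c=2*2+0=4

10,4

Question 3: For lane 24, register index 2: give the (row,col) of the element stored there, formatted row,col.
lane 24⇒24/4=6, 24 mod 4=0
i=2  r:6+8⇒14  c:2·0+0⇒0

14,0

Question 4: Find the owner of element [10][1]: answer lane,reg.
8,3

r=10→G=2,rhi=1  c=1→T=0,p=1
L=2*4+0=8  i=1*2+1=3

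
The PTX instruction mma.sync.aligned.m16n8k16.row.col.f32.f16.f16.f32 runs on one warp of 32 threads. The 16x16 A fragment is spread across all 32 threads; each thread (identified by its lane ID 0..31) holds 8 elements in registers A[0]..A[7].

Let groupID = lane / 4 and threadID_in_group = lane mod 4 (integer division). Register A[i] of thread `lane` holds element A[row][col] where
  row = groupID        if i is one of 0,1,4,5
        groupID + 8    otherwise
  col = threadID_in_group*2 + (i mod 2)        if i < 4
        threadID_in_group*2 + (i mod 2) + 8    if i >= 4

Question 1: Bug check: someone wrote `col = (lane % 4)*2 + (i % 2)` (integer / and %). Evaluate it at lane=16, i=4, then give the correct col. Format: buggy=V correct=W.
buggy=0 correct=8

`(lane % 4)*2 + (i % 2)`[16,4]=>0
16: grp=4,tig=0
[4] (4+0,0*2+0+8) = (4,8)
col: 0 vs 8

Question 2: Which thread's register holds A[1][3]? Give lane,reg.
r=1→G=1,rhi=0  c=3→chi=0,T=1,p=1
L=1*4+1=5  i=0*4+0*2+1=1

5,1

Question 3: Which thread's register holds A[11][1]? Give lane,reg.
12,3

r=11→G=3,rhi=1  c=1→chi=0,T=0,p=1
L=3*4+0=12  i=0*4+1*2+1=3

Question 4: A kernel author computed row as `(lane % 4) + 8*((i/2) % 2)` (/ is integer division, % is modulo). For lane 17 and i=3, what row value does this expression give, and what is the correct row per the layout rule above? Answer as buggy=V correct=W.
`(lane % 4) + 8*((i/2) % 2)`[17,3]->9
lane 17->17/4=4, 17 mod 4=1
i=3  r:4+8->12  c:2·1+1+0->3
row: 9 vs 12

buggy=9 correct=12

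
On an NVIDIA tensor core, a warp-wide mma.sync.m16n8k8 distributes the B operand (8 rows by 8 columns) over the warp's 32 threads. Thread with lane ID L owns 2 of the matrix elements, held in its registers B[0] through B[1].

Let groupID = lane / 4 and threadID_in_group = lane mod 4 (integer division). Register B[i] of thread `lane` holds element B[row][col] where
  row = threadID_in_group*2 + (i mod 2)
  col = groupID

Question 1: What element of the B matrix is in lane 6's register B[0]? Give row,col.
4,1

L=6→G=6>>2=1, T=6&3=2
[0]→row 2·2+0=4  col G=1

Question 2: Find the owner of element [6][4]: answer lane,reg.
c: 4->gid=4  r: 6->tid=3,i&1=0
L=4*4+3=19  i=0=0

19,0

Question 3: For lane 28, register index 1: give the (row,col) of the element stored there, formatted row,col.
28: G=7,T=0
[1] (0*2+1,7) = (1,7)

1,7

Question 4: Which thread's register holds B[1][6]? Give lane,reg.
24,1

c=6⇒gr=6  r=1⇒th=0,odd=1
L=6*4+0=24  i=1=1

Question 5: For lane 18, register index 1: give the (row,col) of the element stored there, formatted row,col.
L=18=>grp=18>>2=4, tig=18&3=2
[1]=>row 2·2+1=5  col grp=4

5,4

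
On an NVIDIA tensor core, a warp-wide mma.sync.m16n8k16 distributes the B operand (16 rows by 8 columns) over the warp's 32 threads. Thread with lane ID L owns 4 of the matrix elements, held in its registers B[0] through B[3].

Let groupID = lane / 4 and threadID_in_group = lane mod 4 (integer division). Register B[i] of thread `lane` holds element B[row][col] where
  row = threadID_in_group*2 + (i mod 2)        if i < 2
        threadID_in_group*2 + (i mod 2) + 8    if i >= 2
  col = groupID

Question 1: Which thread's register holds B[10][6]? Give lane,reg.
c=6⇒gr=6  r=10⇒Rb=1,th=1,odd=0
L=6*4+1=25  i=1*2+0=2

25,2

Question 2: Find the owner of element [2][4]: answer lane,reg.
17,0

c:4=>grp=4  r:2=>rB=0,tig=1,lo=0
L=4*4+1=17  i=0*2+0=0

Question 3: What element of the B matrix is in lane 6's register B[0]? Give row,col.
6: gid=1,tid=2
[0] (2*2+0+0,1) = (4,1)

4,1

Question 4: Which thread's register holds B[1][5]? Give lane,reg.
c: 5->gid=5  r: 1->r8=0,tid=0,i&1=1
L=5*4+0=20  i=0*2+1=1

20,1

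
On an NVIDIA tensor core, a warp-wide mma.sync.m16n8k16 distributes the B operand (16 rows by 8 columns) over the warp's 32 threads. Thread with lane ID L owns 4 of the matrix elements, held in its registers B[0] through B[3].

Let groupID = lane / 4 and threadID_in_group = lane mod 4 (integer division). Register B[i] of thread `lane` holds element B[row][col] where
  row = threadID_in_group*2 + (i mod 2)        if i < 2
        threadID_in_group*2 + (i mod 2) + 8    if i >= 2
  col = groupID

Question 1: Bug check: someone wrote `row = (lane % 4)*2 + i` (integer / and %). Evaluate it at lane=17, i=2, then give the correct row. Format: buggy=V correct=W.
buggy=4 correct=10

`(lane % 4)*2 + i`[17,2]⇒4
lane 17⇒17/4=4, 17 mod 4=1
i=2  r:2·1+0+8⇒10  c:4
row: 4 vs 10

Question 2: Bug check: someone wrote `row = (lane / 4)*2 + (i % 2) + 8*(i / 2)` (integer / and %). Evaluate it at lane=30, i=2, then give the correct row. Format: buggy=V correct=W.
buggy=22 correct=12

`(lane / 4)*2 + (i % 2) + 8*(i / 2)`[30,2]=>22
lane 30: grp=7 (30/4), tig=2 (30%4)
i=2: r=2*2+0+8=12, c=grp=7
row: 22 vs 12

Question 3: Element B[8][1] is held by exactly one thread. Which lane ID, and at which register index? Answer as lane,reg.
4,2

c=1→G=1  r=8→rhi=1,T=0,p=0
L=1*4+0=4  i=1*2+0=2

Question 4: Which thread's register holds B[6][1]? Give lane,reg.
c=1->g=1  r=6->rb=0,t=3,b0=0
L=1*4+3=7  i=0*2+0=0

7,0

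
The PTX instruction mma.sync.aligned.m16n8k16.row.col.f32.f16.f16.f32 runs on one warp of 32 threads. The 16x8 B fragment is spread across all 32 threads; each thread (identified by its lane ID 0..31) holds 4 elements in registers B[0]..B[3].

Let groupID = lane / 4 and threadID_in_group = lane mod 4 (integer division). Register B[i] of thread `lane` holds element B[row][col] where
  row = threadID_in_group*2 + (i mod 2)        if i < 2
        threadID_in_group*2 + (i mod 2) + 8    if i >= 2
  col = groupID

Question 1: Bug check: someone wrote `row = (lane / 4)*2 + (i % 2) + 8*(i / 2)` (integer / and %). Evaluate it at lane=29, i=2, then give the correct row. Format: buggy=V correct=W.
buggy=22 correct=10

`(lane / 4)*2 + (i % 2) + 8*(i / 2)`[29,2]->22
L=29->gid=29>>2=7, tid=29&3=1
[2]->row 1·2+0+8=10  col gid=7
row: 22 vs 10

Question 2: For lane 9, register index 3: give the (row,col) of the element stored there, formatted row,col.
11,2

lane 9⇒9/4=2, 9 mod 4=1
i=3  r:2·1+1+8⇒11  c:2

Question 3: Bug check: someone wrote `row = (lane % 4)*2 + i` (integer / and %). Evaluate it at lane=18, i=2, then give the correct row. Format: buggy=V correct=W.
buggy=6 correct=12

`(lane % 4)*2 + i`[18,2]→6
L=18→G=18>>2=4, T=18&3=2
[2]→row 2·2+0+8=12  col G=4
row: 6 vs 12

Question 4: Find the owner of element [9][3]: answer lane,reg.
12,3

c: 3->gid=3  r: 9->r8=1,tid=0,i&1=1
L=3*4+0=12  i=1*2+1=3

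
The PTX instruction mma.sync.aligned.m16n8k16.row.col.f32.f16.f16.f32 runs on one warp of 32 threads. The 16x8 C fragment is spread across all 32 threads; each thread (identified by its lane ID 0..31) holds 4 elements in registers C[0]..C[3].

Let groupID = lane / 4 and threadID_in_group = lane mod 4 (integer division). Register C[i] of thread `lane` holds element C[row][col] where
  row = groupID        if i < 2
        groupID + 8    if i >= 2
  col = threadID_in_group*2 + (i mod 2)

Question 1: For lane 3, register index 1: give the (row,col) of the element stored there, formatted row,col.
lane 3->3/4=0, 3 mod 4=3
i=1  r:0+0->0  c:2·3+1->7

0,7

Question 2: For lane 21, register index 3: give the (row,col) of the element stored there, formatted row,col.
L=21=>grp=21>>2=5, tig=21&3=1
[3]=>row 5+8=13  col 1·2+1=3

13,3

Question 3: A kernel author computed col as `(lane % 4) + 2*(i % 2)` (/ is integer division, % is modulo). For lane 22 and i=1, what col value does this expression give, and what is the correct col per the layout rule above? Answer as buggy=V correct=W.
`(lane % 4) + 2*(i % 2)`[22,1]→4
22: G=5,T=2
[1] (5+0,2*2+1) = (5,5)
col: 4 vs 5

buggy=4 correct=5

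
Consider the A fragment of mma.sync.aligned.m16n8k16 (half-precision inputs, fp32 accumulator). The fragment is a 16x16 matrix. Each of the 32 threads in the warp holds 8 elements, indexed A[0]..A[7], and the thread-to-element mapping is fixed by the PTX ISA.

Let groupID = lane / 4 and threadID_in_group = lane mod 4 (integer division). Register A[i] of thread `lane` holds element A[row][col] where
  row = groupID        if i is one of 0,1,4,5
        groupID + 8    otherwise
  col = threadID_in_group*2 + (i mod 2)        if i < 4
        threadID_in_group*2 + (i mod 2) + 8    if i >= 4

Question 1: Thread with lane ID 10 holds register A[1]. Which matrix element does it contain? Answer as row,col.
2,5

L=10=>grp=10>>2=2, tig=10&3=2
[1]=>row 2+0=2  col 2·2+1+0=5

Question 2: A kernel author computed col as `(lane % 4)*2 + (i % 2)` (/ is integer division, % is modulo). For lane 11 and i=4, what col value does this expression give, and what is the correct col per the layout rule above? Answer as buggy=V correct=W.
buggy=6 correct=14

`(lane % 4)*2 + (i % 2)`[11,4]→6
11: G=2,T=3
[4] (2+0,3*2+0+8) = (2,14)
col: 6 vs 14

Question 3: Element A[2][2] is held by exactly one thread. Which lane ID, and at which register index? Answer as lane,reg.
9,0

r=2→G=2,rhi=0  c=2→chi=0,T=1,p=0
L=2*4+1=9  i=0*4+0*2+0=0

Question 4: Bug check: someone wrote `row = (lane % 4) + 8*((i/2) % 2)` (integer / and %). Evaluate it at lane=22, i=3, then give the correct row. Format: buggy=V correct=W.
buggy=10 correct=13

`(lane % 4) + 8*((i/2) % 2)`[22,3]⇒10
L=22⇒gr=22>>2=5, th=22&3=2
[3]⇒row 5+8=13  col 2·2+1+0=5
row: 10 vs 13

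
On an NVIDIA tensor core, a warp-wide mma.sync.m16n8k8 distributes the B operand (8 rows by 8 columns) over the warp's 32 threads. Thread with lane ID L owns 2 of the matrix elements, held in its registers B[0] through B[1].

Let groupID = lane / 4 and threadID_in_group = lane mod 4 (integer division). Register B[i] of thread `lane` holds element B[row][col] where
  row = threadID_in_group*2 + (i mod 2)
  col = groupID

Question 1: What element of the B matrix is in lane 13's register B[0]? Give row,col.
lane 13->13/4=3, 13 mod 4=1
i=0  r:2·1+0->2  c:3

2,3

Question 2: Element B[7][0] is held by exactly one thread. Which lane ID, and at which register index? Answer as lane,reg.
3,1

c=0→G=0  r=7→T=3,p=1
L=0*4+3=3  i=1=1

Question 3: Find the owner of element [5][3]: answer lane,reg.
c: 3->gid=3  r: 5->tid=2,i&1=1
L=3*4+2=14  i=1=1

14,1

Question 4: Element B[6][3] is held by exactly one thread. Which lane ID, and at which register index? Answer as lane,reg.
15,0

c: 3->gid=3  r: 6->tid=3,i&1=0
L=3*4+3=15  i=0=0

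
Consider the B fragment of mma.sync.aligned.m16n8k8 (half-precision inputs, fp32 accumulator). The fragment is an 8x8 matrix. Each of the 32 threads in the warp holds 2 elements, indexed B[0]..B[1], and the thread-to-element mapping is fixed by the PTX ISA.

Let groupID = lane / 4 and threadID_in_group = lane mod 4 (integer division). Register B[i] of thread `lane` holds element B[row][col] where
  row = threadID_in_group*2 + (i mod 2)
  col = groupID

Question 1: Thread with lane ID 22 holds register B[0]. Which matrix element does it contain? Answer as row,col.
4,5

L=22->g=22>>2=5, t=22&3=2
[0]->row 2·2+0=4  col g=5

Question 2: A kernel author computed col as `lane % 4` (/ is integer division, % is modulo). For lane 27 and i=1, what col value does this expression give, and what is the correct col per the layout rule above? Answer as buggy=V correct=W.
buggy=3 correct=6

`lane % 4`[27,1]->3
L=27->g=27>>2=6, t=27&3=3
[1]->row 3·2+1=7  col g=6
col: 3 vs 6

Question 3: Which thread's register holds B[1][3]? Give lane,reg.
12,1

c: 3->gid=3  r: 1->tid=0,i&1=1
L=3*4+0=12  i=1=1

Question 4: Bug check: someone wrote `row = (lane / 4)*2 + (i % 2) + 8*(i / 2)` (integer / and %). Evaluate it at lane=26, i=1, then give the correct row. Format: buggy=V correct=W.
`(lane / 4)*2 + (i % 2) + 8*(i / 2)`[26,1]→13
lane 26→26/4=6, 26 mod 4=2
i=1  r:2·2+1→5  c:6
row: 13 vs 5

buggy=13 correct=5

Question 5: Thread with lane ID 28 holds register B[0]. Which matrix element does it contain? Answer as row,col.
28: g=7,t=0
[0] (0*2+0,7) = (0,7)

0,7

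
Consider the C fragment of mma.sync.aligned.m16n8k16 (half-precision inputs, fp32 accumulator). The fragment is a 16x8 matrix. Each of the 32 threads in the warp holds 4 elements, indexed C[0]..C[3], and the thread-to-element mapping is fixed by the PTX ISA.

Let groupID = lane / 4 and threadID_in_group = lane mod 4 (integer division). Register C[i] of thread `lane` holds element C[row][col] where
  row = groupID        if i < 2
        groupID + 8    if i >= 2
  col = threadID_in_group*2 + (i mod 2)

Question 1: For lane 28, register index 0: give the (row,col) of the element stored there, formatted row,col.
lane 28=>28/4=7, 28 mod 4=0
i=0  r:7+0=>7  c:2·0+0=>0

7,0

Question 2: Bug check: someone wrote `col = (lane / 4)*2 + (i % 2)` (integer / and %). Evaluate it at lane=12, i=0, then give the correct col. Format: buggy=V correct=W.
`(lane / 4)*2 + (i % 2)`[12,0]->6
lane 12->12/4=3, 12 mod 4=0
i=0  r:3+0->3  c:2·0+0->0
col: 6 vs 0

buggy=6 correct=0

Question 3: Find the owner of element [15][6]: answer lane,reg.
r:15=>grp=7,rB=1  c:6=>tig=3,lo=0
L=7*4+3=31  i=1*2+0=2

31,2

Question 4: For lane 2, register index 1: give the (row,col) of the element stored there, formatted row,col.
lane 2: G=0 (2/4), T=2 (2%4)
i=1: r=0+0=0, c=2*2+1=5

0,5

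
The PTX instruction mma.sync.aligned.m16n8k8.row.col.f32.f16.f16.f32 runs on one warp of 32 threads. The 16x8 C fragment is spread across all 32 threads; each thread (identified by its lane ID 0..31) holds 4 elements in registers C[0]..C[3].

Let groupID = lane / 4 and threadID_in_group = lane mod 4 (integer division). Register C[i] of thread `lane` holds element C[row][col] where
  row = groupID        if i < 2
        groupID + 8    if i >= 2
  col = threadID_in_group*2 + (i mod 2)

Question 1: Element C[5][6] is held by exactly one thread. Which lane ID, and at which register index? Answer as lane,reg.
23,0

r=5⇒gr=5,Rb=0  c=6⇒th=3,odd=0
L=5*4+3=23  i=0*2+0=0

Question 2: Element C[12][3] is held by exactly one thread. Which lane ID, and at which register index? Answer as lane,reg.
r=12⇒gr=4,Rb=1  c=3⇒th=1,odd=1
L=4*4+1=17  i=1*2+1=3

17,3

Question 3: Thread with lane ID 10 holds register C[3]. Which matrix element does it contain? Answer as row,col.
10,5

L=10->g=10>>2=2, t=10&3=2
[3]->row 2+8=10  col 2·2+1=5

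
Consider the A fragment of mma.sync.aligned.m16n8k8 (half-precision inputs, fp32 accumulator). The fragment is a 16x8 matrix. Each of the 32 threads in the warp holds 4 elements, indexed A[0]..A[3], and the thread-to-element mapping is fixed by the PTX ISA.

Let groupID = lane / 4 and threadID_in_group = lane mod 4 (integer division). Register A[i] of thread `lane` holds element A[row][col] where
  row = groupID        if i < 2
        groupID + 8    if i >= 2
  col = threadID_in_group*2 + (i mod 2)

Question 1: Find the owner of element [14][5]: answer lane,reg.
26,3

r:14=>grp=6,rB=1  c:5=>tig=2,lo=1
L=6*4+2=26  i=1*2+1=3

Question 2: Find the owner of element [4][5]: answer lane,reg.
r: 4->gid=4,r8=0  c: 5->tid=2,i&1=1
L=4*4+2=18  i=0*2+1=1

18,1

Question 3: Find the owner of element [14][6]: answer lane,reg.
27,2

r: 14->gid=6,r8=1  c: 6->tid=3,i&1=0
L=6*4+3=27  i=1*2+0=2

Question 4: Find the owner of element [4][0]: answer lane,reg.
16,0

r: 4->gid=4,r8=0  c: 0->tid=0,i&1=0
L=4*4+0=16  i=0*2+0=0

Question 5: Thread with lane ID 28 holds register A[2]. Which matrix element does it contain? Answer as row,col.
L=28→G=28>>2=7, T=28&3=0
[2]→row 7+8=15  col 0·2+0=0

15,0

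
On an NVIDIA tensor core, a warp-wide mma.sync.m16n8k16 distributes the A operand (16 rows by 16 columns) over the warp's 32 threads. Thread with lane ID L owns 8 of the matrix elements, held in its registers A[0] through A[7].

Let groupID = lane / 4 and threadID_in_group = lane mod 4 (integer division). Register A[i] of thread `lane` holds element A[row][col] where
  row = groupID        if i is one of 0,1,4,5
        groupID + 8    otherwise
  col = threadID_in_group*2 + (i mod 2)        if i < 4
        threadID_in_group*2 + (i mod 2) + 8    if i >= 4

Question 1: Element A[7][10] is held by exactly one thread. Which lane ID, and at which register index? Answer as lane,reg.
r=7->g=7,rb=0  c=10->cb=1,t=1,b0=0
L=7*4+1=29  i=1*4+0*2+0=4

29,4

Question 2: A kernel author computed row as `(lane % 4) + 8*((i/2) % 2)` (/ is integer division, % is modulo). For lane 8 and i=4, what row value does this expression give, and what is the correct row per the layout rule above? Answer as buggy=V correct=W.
buggy=0 correct=2

`(lane % 4) + 8*((i/2) % 2)`[8,4]->0
lane 8: gid=2 (8/4), tid=0 (8%4)
i=4: r=2+0=2, c=0*2+0+8=8
row: 0 vs 2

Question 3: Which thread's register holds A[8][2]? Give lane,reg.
r:8=>grp=0,rB=1  c:2=>cB=0,tig=1,lo=0
L=0*4+1=1  i=0*4+1*2+0=2

1,2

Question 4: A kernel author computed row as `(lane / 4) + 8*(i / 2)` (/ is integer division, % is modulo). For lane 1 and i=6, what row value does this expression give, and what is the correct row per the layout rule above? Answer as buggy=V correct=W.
`(lane / 4) + 8*(i / 2)`[1,6]=>24
L=1=>grp=1>>2=0, tig=1&3=1
[6]=>row 0+8=8  col 1·2+0+8=10
row: 24 vs 8

buggy=24 correct=8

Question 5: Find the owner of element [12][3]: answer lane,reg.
r=12->g=4,rb=1  c=3->cb=0,t=1,b0=1
L=4*4+1=17  i=0*4+1*2+1=3

17,3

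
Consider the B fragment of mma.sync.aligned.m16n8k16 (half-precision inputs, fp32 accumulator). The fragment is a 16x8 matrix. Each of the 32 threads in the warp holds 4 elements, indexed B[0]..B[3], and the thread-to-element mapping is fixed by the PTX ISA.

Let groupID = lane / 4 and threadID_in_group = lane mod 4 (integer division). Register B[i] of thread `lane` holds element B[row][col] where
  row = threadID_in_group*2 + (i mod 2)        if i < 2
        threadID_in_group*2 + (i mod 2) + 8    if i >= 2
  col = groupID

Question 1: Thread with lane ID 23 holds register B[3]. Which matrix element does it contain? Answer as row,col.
15,5

lane 23: g=5 (23/4), t=3 (23%4)
i=3: r=3*2+1+8=15, c=g=5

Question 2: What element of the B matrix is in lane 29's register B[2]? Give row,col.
lane 29: G=7 (29/4), T=1 (29%4)
i=2: r=1*2+0+8=10, c=G=7

10,7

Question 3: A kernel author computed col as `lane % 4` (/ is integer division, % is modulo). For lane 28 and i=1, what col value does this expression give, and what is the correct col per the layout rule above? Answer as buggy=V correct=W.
buggy=0 correct=7

`lane % 4`[28,1]->0
lane 28: gid=7 (28/4), tid=0 (28%4)
i=1: r=0*2+1+0=1, c=gid=7
col: 0 vs 7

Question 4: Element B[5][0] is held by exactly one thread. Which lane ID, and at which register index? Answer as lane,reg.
2,1

c: 0->gid=0  r: 5->r8=0,tid=2,i&1=1
L=0*4+2=2  i=0*2+1=1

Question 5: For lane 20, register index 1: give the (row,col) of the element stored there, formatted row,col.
lane 20->20/4=5, 20 mod 4=0
i=1  r:2·0+1+0->1  c:5

1,5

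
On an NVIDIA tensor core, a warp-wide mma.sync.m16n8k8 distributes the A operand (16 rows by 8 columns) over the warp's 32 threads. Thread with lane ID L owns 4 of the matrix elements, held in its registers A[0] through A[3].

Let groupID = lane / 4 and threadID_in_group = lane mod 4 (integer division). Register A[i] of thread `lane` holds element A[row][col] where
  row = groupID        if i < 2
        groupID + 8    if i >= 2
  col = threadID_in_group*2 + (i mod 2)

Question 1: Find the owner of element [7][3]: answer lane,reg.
29,1

r=7⇒gr=7,Rb=0  c=3⇒th=1,odd=1
L=7*4+1=29  i=0*2+1=1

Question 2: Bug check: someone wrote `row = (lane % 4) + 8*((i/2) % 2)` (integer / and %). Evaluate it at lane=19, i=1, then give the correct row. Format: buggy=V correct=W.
buggy=3 correct=4

`(lane % 4) + 8*((i/2) % 2)`[19,1]->3
lane 19->19/4=4, 19 mod 4=3
i=1  r:4+0->4  c:2·3+1->7
row: 3 vs 4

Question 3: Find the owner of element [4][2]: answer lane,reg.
r=4->g=4,rb=0  c=2->t=1,b0=0
L=4*4+1=17  i=0*2+0=0

17,0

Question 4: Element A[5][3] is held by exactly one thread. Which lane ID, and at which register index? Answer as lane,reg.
r=5→G=5,rhi=0  c=3→T=1,p=1
L=5*4+1=21  i=0*2+1=1

21,1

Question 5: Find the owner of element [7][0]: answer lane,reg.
28,0

r=7⇒gr=7,Rb=0  c=0⇒th=0,odd=0
L=7*4+0=28  i=0*2+0=0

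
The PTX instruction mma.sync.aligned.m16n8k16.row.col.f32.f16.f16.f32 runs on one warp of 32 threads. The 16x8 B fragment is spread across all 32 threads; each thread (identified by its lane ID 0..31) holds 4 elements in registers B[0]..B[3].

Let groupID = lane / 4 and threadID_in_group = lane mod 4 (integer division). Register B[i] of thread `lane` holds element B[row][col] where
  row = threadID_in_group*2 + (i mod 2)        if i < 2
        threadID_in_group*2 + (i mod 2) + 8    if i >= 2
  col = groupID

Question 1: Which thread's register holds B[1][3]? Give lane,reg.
12,1

c: 3->gid=3  r: 1->r8=0,tid=0,i&1=1
L=3*4+0=12  i=0*2+1=1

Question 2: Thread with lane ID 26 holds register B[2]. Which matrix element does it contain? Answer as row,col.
12,6

lane 26⇒26/4=6, 26 mod 4=2
i=2  r:2·2+0+8⇒12  c:6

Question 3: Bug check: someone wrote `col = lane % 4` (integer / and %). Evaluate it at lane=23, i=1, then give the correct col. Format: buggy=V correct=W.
`lane % 4`[23,1]->3
lane 23->23/4=5, 23 mod 4=3
i=1  r:2·3+1+0->7  c:5
col: 3 vs 5

buggy=3 correct=5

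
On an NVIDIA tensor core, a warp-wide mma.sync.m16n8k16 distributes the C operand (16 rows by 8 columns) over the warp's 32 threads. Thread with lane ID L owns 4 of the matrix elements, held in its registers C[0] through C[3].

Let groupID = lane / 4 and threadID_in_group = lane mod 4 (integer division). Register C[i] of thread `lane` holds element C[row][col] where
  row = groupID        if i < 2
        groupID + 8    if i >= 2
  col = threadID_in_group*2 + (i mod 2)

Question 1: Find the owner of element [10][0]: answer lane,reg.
r: 10->gid=2,r8=1  c: 0->tid=0,i&1=0
L=2*4+0=8  i=1*2+0=2

8,2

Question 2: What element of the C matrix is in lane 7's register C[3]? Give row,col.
9,7

lane 7: g=1 (7/4), t=3 (7%4)
i=3: r=1+8=9, c=3*2+1=7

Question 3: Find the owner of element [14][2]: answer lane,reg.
25,2

r=14⇒gr=6,Rb=1  c=2⇒th=1,odd=0
L=6*4+1=25  i=1*2+0=2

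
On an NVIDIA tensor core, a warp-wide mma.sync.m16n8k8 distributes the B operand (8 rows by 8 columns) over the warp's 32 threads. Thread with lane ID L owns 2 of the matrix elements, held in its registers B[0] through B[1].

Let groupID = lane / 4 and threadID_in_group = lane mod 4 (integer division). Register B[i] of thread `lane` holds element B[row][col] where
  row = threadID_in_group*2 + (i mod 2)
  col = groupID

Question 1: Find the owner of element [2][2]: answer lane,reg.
c:2=>grp=2  r:2=>tig=1,lo=0
L=2*4+1=9  i=0=0

9,0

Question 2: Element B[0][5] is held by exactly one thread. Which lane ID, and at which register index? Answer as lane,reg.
20,0

c=5⇒gr=5  r=0⇒th=0,odd=0
L=5*4+0=20  i=0=0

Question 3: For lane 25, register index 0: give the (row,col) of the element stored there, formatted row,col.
25: grp=6,tig=1
[0] (1*2+0,6) = (2,6)

2,6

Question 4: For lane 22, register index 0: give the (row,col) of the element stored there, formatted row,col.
22: gr=5,th=2
[0] (2*2+0,5) = (4,5)

4,5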